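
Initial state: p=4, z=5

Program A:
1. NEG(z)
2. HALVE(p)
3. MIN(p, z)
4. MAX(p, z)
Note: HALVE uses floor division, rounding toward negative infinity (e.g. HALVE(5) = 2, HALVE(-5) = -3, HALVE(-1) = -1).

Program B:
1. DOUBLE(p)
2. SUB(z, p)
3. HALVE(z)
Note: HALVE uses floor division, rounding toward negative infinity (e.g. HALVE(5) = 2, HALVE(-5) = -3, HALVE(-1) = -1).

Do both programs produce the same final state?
No

Program A final state: p=-5, z=-5
Program B final state: p=8, z=-2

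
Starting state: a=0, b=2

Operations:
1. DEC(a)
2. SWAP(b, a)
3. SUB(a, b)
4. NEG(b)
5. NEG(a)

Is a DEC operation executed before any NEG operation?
Yes

First DEC: step 1
First NEG: step 4
Since 1 < 4, DEC comes first.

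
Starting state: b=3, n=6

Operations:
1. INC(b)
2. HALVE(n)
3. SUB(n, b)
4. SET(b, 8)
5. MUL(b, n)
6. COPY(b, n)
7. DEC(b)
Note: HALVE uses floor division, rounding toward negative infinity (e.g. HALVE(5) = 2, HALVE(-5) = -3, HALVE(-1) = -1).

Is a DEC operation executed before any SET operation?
No

First DEC: step 7
First SET: step 4
Since 7 > 4, SET comes first.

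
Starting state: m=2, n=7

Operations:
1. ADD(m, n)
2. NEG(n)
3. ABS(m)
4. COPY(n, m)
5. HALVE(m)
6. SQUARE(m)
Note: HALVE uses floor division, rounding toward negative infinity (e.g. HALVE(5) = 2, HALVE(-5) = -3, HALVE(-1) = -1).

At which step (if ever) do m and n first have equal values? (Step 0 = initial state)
Step 4

m and n first become equal after step 4.

Comparing values at each step:
Initial: m=2, n=7
After step 1: m=9, n=7
After step 2: m=9, n=-7
After step 3: m=9, n=-7
After step 4: m=9, n=9 ← equal!
After step 5: m=4, n=9
After step 6: m=16, n=9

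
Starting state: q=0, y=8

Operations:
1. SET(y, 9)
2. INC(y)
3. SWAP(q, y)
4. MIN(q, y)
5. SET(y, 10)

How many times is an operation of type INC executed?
1

Counting INC operations:
Step 2: INC(y) ← INC
Total: 1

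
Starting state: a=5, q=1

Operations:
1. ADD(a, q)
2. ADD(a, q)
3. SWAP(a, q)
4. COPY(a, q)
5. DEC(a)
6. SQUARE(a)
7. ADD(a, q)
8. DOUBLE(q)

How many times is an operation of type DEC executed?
1

Counting DEC operations:
Step 5: DEC(a) ← DEC
Total: 1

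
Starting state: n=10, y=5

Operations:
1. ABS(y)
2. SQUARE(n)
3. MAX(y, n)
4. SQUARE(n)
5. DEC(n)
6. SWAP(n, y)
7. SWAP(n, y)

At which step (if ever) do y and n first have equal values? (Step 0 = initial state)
Step 3

y and n first become equal after step 3.

Comparing values at each step:
Initial: y=5, n=10
After step 1: y=5, n=10
After step 2: y=5, n=100
After step 3: y=100, n=100 ← equal!
After step 4: y=100, n=10000
After step 5: y=100, n=9999
After step 6: y=9999, n=100
After step 7: y=100, n=9999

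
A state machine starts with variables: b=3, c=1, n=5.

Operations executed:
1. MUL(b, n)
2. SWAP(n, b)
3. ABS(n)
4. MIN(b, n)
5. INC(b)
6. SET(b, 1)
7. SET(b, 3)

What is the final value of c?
c = 1

Tracing execution:
Step 1: MUL(b, n) → c = 1
Step 2: SWAP(n, b) → c = 1
Step 3: ABS(n) → c = 1
Step 4: MIN(b, n) → c = 1
Step 5: INC(b) → c = 1
Step 6: SET(b, 1) → c = 1
Step 7: SET(b, 3) → c = 1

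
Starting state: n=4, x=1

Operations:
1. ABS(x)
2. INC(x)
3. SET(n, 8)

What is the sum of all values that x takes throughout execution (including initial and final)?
6

Values of x at each step:
Initial: x = 1
After step 1: x = 1
After step 2: x = 2
After step 3: x = 2
Sum = 1 + 1 + 2 + 2 = 6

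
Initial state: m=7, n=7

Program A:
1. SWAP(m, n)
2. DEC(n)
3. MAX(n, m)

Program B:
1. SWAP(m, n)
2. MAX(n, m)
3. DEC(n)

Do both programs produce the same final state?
No

Program A final state: m=7, n=7
Program B final state: m=7, n=6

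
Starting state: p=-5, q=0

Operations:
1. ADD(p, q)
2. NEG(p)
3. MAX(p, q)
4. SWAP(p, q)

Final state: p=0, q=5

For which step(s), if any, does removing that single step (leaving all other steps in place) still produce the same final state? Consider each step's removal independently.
Step(s) 1, 3

Testing removal of each single step:
Without step 1: final = p=0, q=5 (same)
Without step 2: final = p=0, q=0 (different)
Without step 3: final = p=0, q=5 (same)
Without step 4: final = p=5, q=0 (different)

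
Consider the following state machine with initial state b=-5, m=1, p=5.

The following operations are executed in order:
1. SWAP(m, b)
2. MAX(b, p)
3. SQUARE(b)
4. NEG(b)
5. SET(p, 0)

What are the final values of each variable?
{b: -25, m: -5, p: 0}

Step-by-step execution:
Initial: b=-5, m=1, p=5
After step 1 (SWAP(m, b)): b=1, m=-5, p=5
After step 2 (MAX(b, p)): b=5, m=-5, p=5
After step 3 (SQUARE(b)): b=25, m=-5, p=5
After step 4 (NEG(b)): b=-25, m=-5, p=5
After step 5 (SET(p, 0)): b=-25, m=-5, p=0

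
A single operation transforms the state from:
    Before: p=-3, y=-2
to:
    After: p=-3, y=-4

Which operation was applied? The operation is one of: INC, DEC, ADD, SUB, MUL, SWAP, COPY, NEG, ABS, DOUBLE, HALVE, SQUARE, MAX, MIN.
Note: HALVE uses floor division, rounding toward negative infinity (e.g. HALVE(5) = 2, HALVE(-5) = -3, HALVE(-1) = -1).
DOUBLE(y)

Analyzing the change:
Before: p=-3, y=-2
After: p=-3, y=-4
Variable y changed from -2 to -4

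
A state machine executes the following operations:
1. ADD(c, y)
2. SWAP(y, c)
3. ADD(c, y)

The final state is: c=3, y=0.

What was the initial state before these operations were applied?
c=-3, y=3

Working backwards:
Final state: c=3, y=0
Before step 3 (ADD(c, y)): c=3, y=0
Before step 2 (SWAP(y, c)): c=0, y=3
Before step 1 (ADD(c, y)): c=-3, y=3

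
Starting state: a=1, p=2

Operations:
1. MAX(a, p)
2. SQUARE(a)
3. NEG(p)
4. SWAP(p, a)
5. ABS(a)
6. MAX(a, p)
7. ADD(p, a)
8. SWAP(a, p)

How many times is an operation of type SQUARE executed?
1

Counting SQUARE operations:
Step 2: SQUARE(a) ← SQUARE
Total: 1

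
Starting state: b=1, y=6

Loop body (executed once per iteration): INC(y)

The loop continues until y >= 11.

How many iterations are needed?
5

Tracing iterations:
Initial: b=1, y=6
After iteration 1: b=1, y=7
After iteration 2: b=1, y=8
After iteration 3: b=1, y=9
After iteration 4: b=1, y=10
After iteration 5: b=1, y=11
y >= 11 now holds, so the loop exits after 5 iterations.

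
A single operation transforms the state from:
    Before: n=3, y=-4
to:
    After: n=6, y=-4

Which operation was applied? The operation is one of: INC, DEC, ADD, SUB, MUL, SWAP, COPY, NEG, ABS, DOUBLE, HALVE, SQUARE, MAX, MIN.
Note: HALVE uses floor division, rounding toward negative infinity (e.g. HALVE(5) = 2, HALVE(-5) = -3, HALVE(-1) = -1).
DOUBLE(n)

Analyzing the change:
Before: n=3, y=-4
After: n=6, y=-4
Variable n changed from 3 to 6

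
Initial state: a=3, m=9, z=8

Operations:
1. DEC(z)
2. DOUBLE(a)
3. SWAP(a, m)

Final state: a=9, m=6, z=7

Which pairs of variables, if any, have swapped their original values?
None

Comparing initial and final values:
z: 8 → 7
a: 3 → 9
m: 9 → 6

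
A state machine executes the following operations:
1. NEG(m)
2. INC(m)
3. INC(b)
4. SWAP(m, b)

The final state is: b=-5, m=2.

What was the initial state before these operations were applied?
b=1, m=6

Working backwards:
Final state: b=-5, m=2
Before step 4 (SWAP(m, b)): b=2, m=-5
Before step 3 (INC(b)): b=1, m=-5
Before step 2 (INC(m)): b=1, m=-6
Before step 1 (NEG(m)): b=1, m=6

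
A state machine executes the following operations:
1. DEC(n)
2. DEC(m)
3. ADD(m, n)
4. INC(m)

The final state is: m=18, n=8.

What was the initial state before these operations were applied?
m=10, n=9

Working backwards:
Final state: m=18, n=8
Before step 4 (INC(m)): m=17, n=8
Before step 3 (ADD(m, n)): m=9, n=8
Before step 2 (DEC(m)): m=10, n=8
Before step 1 (DEC(n)): m=10, n=9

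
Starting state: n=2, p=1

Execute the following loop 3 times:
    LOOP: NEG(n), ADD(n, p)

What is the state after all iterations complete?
n=-1, p=1

Iteration trace:
Start: n=2, p=1
After iteration 1: n=-1, p=1
After iteration 2: n=2, p=1
After iteration 3: n=-1, p=1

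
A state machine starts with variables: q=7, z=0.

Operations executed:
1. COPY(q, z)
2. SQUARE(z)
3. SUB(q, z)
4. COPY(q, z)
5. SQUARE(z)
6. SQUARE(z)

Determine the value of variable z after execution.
z = 0

Tracing execution:
Step 1: COPY(q, z) → z = 0
Step 2: SQUARE(z) → z = 0
Step 3: SUB(q, z) → z = 0
Step 4: COPY(q, z) → z = 0
Step 5: SQUARE(z) → z = 0
Step 6: SQUARE(z) → z = 0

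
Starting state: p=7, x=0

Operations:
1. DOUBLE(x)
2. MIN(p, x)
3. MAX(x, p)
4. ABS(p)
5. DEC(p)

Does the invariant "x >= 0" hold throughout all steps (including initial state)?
Yes

The invariant holds at every step.

State at each step:
Initial: p=7, x=0
After step 1: p=7, x=0
After step 2: p=0, x=0
After step 3: p=0, x=0
After step 4: p=0, x=0
After step 5: p=-1, x=0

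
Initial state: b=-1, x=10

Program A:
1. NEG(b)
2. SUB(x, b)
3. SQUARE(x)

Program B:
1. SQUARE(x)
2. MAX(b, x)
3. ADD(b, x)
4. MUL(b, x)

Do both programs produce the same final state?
No

Program A final state: b=1, x=81
Program B final state: b=20000, x=100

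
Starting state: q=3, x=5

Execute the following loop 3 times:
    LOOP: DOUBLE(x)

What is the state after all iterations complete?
q=3, x=40

Iteration trace:
Start: q=3, x=5
After iteration 1: q=3, x=10
After iteration 2: q=3, x=20
After iteration 3: q=3, x=40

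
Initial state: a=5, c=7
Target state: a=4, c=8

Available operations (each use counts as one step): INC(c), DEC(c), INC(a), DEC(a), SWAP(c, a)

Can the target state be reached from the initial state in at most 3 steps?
Yes

Path (2 steps): INC(c) → DEC(a)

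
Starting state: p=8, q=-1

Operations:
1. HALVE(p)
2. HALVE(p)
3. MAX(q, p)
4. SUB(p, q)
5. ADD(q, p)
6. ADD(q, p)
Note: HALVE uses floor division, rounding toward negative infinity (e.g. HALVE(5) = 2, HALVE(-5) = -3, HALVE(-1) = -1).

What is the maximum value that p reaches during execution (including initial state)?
8

Values of p at each step:
Initial: p = 8 ← maximum
After step 1: p = 4
After step 2: p = 2
After step 3: p = 2
After step 4: p = 0
After step 5: p = 0
After step 6: p = 0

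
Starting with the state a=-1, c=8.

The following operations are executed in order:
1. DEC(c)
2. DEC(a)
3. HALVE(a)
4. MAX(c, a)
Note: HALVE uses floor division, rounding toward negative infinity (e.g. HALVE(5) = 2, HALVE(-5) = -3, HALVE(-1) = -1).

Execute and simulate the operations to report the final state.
{a: -1, c: 7}

Step-by-step execution:
Initial: a=-1, c=8
After step 1 (DEC(c)): a=-1, c=7
After step 2 (DEC(a)): a=-2, c=7
After step 3 (HALVE(a)): a=-1, c=7
After step 4 (MAX(c, a)): a=-1, c=7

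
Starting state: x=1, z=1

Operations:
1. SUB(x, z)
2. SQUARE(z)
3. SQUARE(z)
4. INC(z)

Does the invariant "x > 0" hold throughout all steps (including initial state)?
No, violated after step 1

The invariant is violated after step 1.

State at each step:
Initial: x=1, z=1
After step 1: x=0, z=1
After step 2: x=0, z=1
After step 3: x=0, z=1
After step 4: x=0, z=2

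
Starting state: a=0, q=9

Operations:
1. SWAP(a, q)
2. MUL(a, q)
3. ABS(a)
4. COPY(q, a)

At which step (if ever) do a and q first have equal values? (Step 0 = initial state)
Step 2

a and q first become equal after step 2.

Comparing values at each step:
Initial: a=0, q=9
After step 1: a=9, q=0
After step 2: a=0, q=0 ← equal!
After step 3: a=0, q=0 ← equal!
After step 4: a=0, q=0 ← equal!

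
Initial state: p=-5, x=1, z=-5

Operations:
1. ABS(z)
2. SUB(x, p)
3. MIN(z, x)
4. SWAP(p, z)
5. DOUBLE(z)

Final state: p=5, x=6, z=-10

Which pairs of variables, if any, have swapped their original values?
None

Comparing initial and final values:
p: -5 → 5
x: 1 → 6
z: -5 → -10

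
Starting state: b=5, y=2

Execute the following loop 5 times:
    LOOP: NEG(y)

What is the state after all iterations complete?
b=5, y=-2

Iteration trace:
Start: b=5, y=2
After iteration 1: b=5, y=-2
After iteration 2: b=5, y=2
After iteration 3: b=5, y=-2
After iteration 4: b=5, y=2
After iteration 5: b=5, y=-2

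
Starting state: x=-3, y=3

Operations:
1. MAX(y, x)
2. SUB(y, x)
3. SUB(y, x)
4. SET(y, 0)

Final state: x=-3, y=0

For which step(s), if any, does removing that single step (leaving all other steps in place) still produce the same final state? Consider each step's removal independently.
Step(s) 1, 2, 3

Testing removal of each single step:
Without step 1: final = x=-3, y=0 (same)
Without step 2: final = x=-3, y=0 (same)
Without step 3: final = x=-3, y=0 (same)
Without step 4: final = x=-3, y=9 (different)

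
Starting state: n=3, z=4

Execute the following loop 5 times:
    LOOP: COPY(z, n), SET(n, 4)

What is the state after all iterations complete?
n=4, z=4

Iteration trace:
Start: n=3, z=4
After iteration 1: n=4, z=3
After iteration 2: n=4, z=4
After iteration 3: n=4, z=4
After iteration 4: n=4, z=4
After iteration 5: n=4, z=4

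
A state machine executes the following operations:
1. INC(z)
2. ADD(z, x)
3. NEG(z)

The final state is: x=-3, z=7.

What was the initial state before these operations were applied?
x=-3, z=-5

Working backwards:
Final state: x=-3, z=7
Before step 3 (NEG(z)): x=-3, z=-7
Before step 2 (ADD(z, x)): x=-3, z=-4
Before step 1 (INC(z)): x=-3, z=-5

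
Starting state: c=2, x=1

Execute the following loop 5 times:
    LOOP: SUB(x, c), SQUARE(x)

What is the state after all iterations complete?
c=2, x=1

Iteration trace:
Start: c=2, x=1
After iteration 1: c=2, x=1
After iteration 2: c=2, x=1
After iteration 3: c=2, x=1
After iteration 4: c=2, x=1
After iteration 5: c=2, x=1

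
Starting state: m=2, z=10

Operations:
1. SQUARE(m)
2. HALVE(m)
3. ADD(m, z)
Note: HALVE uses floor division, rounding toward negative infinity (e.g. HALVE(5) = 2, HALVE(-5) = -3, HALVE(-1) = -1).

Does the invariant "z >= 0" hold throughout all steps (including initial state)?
Yes

The invariant holds at every step.

State at each step:
Initial: m=2, z=10
After step 1: m=4, z=10
After step 2: m=2, z=10
After step 3: m=12, z=10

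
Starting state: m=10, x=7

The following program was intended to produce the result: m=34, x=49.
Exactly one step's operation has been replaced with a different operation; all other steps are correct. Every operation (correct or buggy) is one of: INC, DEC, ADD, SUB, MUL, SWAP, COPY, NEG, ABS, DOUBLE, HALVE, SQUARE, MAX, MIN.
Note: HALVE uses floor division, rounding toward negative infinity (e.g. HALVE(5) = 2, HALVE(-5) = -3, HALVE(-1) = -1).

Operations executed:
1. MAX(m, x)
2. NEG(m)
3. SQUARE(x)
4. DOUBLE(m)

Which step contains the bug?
Step 2

Trace with buggy code:
Initial: m=10, x=7
After step 1: m=10, x=7
After step 2: m=-10, x=7
After step 3: m=-10, x=49
After step 4: m=-20, x=49
Actual final m=-20, x=49 ≠ expected m=34, x=49.
Step 2 is the only position where a single-operation replacement can produce the expected result.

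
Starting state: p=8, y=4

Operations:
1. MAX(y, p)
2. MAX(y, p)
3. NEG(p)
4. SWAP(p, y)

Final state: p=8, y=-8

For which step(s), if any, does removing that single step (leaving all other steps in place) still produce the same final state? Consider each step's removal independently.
Step(s) 1, 2

Testing removal of each single step:
Without step 1: final = p=8, y=-8 (same)
Without step 2: final = p=8, y=-8 (same)
Without step 3: final = p=8, y=8 (different)
Without step 4: final = p=-8, y=8 (different)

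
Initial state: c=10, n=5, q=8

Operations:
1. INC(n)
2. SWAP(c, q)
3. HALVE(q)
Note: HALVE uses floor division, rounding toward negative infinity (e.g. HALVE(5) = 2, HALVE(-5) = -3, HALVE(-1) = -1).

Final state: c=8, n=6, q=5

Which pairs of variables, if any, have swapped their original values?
None

Comparing initial and final values:
c: 10 → 8
n: 5 → 6
q: 8 → 5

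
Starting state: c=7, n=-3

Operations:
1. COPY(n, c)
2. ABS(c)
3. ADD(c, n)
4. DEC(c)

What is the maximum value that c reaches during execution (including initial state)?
14

Values of c at each step:
Initial: c = 7
After step 1: c = 7
After step 2: c = 7
After step 3: c = 14 ← maximum
After step 4: c = 13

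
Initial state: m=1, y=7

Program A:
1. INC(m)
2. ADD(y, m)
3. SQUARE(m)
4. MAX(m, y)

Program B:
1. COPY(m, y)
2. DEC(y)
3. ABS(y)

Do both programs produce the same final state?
No

Program A final state: m=9, y=9
Program B final state: m=7, y=6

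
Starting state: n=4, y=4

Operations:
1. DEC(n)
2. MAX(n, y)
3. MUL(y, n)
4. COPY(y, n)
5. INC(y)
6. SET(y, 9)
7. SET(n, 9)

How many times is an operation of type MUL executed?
1

Counting MUL operations:
Step 3: MUL(y, n) ← MUL
Total: 1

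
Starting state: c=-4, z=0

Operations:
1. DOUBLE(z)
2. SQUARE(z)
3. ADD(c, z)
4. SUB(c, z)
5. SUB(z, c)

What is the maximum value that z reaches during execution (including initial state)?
4

Values of z at each step:
Initial: z = 0
After step 1: z = 0
After step 2: z = 0
After step 3: z = 0
After step 4: z = 0
After step 5: z = 4 ← maximum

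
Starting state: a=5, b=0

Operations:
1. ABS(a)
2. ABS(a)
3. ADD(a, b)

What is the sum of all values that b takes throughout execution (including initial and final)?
0

Values of b at each step:
Initial: b = 0
After step 1: b = 0
After step 2: b = 0
After step 3: b = 0
Sum = 0 + 0 + 0 + 0 = 0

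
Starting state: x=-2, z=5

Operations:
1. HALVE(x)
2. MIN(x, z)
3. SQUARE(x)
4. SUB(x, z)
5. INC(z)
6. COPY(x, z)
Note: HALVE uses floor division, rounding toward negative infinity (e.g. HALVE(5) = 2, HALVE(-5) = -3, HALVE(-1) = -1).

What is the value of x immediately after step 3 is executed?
x = 1

Tracing x through execution:
Initial: x = -2
After step 1 (HALVE(x)): x = -1
After step 2 (MIN(x, z)): x = -1
After step 3 (SQUARE(x)): x = 1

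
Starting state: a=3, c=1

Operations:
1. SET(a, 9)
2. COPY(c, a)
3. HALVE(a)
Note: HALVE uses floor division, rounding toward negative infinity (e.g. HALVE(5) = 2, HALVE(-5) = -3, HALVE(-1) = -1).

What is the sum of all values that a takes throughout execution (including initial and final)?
25

Values of a at each step:
Initial: a = 3
After step 1: a = 9
After step 2: a = 9
After step 3: a = 4
Sum = 3 + 9 + 9 + 4 = 25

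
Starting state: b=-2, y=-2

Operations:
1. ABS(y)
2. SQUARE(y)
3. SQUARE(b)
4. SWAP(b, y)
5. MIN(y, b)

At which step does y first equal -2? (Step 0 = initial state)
Step 0

Tracing y:
Initial: y = -2 ← first occurrence
After step 1: y = 2
After step 2: y = 4
After step 3: y = 4
After step 4: y = 4
After step 5: y = 4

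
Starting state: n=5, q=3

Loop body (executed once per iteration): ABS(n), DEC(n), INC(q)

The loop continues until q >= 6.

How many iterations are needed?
3

Tracing iterations:
Initial: n=5, q=3
After iteration 1: n=4, q=4
After iteration 2: n=3, q=5
After iteration 3: n=2, q=6
q >= 6 now holds, so the loop exits after 3 iterations.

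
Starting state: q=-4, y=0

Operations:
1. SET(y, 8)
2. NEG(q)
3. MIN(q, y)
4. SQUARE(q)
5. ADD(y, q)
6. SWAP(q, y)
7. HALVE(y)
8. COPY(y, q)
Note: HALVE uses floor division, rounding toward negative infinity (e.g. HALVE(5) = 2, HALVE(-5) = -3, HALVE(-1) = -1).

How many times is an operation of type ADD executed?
1

Counting ADD operations:
Step 5: ADD(y, q) ← ADD
Total: 1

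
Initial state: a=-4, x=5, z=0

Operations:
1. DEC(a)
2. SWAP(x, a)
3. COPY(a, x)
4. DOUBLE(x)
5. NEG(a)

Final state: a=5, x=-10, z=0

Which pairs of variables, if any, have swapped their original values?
None

Comparing initial and final values:
z: 0 → 0
a: -4 → 5
x: 5 → -10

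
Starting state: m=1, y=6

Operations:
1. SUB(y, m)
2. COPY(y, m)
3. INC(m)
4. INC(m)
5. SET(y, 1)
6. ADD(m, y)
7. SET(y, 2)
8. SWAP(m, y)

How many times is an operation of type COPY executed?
1

Counting COPY operations:
Step 2: COPY(y, m) ← COPY
Total: 1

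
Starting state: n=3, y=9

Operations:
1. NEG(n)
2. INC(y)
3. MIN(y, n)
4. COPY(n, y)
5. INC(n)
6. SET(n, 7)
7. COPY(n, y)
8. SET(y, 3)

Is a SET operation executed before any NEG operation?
No

First SET: step 6
First NEG: step 1
Since 6 > 1, NEG comes first.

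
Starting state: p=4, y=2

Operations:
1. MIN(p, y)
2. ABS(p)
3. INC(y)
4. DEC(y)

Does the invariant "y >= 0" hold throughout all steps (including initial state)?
Yes

The invariant holds at every step.

State at each step:
Initial: p=4, y=2
After step 1: p=2, y=2
After step 2: p=2, y=2
After step 3: p=2, y=3
After step 4: p=2, y=2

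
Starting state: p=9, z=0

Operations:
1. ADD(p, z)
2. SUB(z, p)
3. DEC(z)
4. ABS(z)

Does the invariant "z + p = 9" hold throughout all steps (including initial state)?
No, violated after step 2

The invariant is violated after step 2.

State at each step:
Initial: p=9, z=0
After step 1: p=9, z=0
After step 2: p=9, z=-9
After step 3: p=9, z=-10
After step 4: p=9, z=10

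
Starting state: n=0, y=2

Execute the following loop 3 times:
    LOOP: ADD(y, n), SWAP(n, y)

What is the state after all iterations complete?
n=4, y=2

Iteration trace:
Start: n=0, y=2
After iteration 1: n=2, y=0
After iteration 2: n=2, y=2
After iteration 3: n=4, y=2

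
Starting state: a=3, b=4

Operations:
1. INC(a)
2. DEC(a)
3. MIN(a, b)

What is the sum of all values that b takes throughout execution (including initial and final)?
16

Values of b at each step:
Initial: b = 4
After step 1: b = 4
After step 2: b = 4
After step 3: b = 4
Sum = 4 + 4 + 4 + 4 = 16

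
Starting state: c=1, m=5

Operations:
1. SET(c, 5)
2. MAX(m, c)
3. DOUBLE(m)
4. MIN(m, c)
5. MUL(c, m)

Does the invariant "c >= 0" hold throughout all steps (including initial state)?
Yes

The invariant holds at every step.

State at each step:
Initial: c=1, m=5
After step 1: c=5, m=5
After step 2: c=5, m=5
After step 3: c=5, m=10
After step 4: c=5, m=5
After step 5: c=25, m=5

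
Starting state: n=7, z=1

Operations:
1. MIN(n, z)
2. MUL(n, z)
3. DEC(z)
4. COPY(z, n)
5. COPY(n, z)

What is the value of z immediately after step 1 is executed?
z = 1

Tracing z through execution:
Initial: z = 1
After step 1 (MIN(n, z)): z = 1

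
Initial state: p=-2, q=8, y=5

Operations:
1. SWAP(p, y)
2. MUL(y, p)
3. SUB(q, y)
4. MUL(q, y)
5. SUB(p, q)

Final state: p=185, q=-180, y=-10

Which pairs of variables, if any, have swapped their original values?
None

Comparing initial and final values:
y: 5 → -10
q: 8 → -180
p: -2 → 185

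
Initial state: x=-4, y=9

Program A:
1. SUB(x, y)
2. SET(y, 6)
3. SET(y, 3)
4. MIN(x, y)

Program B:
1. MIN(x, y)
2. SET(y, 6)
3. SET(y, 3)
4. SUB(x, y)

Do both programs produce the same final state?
No

Program A final state: x=-13, y=3
Program B final state: x=-7, y=3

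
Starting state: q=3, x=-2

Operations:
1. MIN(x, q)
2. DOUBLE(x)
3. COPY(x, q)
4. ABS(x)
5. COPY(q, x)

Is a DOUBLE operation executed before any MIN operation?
No

First DOUBLE: step 2
First MIN: step 1
Since 2 > 1, MIN comes first.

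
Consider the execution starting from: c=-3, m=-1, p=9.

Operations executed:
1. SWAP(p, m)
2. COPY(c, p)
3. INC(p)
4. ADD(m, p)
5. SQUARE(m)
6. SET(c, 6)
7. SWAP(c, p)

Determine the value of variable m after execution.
m = 81

Tracing execution:
Step 1: SWAP(p, m) → m = 9
Step 2: COPY(c, p) → m = 9
Step 3: INC(p) → m = 9
Step 4: ADD(m, p) → m = 9
Step 5: SQUARE(m) → m = 81
Step 6: SET(c, 6) → m = 81
Step 7: SWAP(c, p) → m = 81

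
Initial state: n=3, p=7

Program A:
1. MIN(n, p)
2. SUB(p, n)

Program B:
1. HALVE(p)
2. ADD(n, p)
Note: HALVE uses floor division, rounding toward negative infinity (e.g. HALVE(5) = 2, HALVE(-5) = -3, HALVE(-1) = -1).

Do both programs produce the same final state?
No

Program A final state: n=3, p=4
Program B final state: n=6, p=3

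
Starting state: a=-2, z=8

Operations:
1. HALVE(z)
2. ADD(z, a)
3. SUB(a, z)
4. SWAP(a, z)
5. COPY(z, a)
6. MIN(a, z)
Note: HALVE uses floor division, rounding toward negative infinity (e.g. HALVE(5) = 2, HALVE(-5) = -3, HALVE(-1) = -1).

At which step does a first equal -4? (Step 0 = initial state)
Step 3

Tracing a:
Initial: a = -2
After step 1: a = -2
After step 2: a = -2
After step 3: a = -4 ← first occurrence
After step 4: a = 2
After step 5: a = 2
After step 6: a = 2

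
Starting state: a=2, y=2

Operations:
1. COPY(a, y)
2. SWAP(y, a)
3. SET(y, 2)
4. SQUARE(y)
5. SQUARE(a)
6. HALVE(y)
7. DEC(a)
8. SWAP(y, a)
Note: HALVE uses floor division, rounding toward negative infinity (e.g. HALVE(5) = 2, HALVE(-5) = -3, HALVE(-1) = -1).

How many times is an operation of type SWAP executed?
2

Counting SWAP operations:
Step 2: SWAP(y, a) ← SWAP
Step 8: SWAP(y, a) ← SWAP
Total: 2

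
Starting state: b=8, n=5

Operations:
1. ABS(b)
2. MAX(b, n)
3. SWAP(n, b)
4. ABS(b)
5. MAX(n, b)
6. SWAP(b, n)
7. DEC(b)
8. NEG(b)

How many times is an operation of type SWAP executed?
2

Counting SWAP operations:
Step 3: SWAP(n, b) ← SWAP
Step 6: SWAP(b, n) ← SWAP
Total: 2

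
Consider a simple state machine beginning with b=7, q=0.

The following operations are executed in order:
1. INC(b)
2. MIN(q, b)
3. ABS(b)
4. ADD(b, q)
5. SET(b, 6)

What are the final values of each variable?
{b: 6, q: 0}

Step-by-step execution:
Initial: b=7, q=0
After step 1 (INC(b)): b=8, q=0
After step 2 (MIN(q, b)): b=8, q=0
After step 3 (ABS(b)): b=8, q=0
After step 4 (ADD(b, q)): b=8, q=0
After step 5 (SET(b, 6)): b=6, q=0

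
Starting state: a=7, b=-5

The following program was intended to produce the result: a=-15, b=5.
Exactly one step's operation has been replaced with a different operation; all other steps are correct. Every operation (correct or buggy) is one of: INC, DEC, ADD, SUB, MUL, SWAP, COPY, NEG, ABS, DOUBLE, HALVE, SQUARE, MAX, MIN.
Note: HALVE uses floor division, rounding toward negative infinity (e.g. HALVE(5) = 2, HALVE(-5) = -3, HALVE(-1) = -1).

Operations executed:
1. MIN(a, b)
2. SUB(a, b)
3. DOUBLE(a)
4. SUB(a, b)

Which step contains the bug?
Step 2

Trace with buggy code:
Initial: a=7, b=-5
After step 1: a=-5, b=-5
After step 2: a=0, b=-5
After step 3: a=0, b=-5
After step 4: a=5, b=-5
Actual final a=5, b=-5 ≠ expected a=-15, b=5.
Step 2 is the only position where a single-operation replacement can produce the expected result.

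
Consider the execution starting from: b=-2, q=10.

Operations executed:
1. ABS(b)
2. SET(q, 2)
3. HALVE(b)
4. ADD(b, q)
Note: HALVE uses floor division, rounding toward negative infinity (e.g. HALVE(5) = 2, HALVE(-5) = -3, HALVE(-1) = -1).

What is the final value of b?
b = 3

Tracing execution:
Step 1: ABS(b) → b = 2
Step 2: SET(q, 2) → b = 2
Step 3: HALVE(b) → b = 1
Step 4: ADD(b, q) → b = 3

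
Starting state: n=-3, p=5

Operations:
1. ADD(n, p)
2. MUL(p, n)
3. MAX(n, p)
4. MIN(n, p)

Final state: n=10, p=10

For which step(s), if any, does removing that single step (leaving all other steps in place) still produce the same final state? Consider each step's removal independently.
Step(s) 4

Testing removal of each single step:
Without step 1: final = n=-15, p=-15 (different)
Without step 2: final = n=5, p=5 (different)
Without step 3: final = n=2, p=10 (different)
Without step 4: final = n=10, p=10 (same)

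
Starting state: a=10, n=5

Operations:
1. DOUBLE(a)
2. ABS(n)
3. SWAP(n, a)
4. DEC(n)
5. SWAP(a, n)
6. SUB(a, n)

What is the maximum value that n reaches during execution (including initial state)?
20

Values of n at each step:
Initial: n = 5
After step 1: n = 5
After step 2: n = 5
After step 3: n = 20 ← maximum
After step 4: n = 19
After step 5: n = 5
After step 6: n = 5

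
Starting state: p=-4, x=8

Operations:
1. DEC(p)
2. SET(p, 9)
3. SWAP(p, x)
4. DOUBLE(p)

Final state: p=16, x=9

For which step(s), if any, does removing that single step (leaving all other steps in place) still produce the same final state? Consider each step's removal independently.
Step(s) 1

Testing removal of each single step:
Without step 1: final = p=16, x=9 (same)
Without step 2: final = p=16, x=-5 (different)
Without step 3: final = p=18, x=8 (different)
Without step 4: final = p=8, x=9 (different)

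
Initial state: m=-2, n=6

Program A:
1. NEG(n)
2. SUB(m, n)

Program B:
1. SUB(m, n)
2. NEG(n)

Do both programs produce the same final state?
No

Program A final state: m=4, n=-6
Program B final state: m=-8, n=-6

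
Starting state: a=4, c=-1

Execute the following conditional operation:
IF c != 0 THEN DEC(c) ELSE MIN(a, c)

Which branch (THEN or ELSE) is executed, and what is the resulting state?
Branch: THEN, Final state: a=4, c=-2

Evaluating condition: c != 0
c = -1
Condition is True, so THEN branch executes
After DEC(c): a=4, c=-2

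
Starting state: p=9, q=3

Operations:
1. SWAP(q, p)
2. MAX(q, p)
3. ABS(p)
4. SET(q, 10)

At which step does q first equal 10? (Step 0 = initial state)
Step 4

Tracing q:
Initial: q = 3
After step 1: q = 9
After step 2: q = 9
After step 3: q = 9
After step 4: q = 10 ← first occurrence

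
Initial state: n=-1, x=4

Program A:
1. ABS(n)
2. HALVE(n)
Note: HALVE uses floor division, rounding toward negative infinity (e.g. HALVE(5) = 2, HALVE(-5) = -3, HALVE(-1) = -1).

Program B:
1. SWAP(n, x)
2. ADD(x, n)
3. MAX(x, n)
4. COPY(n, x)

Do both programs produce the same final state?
No

Program A final state: n=0, x=4
Program B final state: n=4, x=4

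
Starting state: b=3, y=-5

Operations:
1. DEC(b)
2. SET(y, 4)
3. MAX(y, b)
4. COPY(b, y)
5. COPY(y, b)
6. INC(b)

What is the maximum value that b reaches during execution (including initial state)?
5

Values of b at each step:
Initial: b = 3
After step 1: b = 2
After step 2: b = 2
After step 3: b = 2
After step 4: b = 4
After step 5: b = 4
After step 6: b = 5 ← maximum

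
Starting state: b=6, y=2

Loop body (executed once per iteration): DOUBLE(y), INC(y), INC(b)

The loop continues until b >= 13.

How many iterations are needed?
7

Tracing iterations:
Initial: b=6, y=2
After iteration 1: b=7, y=5
After iteration 2: b=8, y=11
After iteration 3: b=9, y=23
After iteration 4: b=10, y=47
After iteration 5: b=11, y=95
After iteration 6: b=12, y=191
After iteration 7: b=13, y=383
b >= 13 now holds, so the loop exits after 7 iterations.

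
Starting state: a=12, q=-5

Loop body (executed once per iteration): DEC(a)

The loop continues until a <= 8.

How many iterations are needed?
4

Tracing iterations:
Initial: a=12, q=-5
After iteration 1: a=11, q=-5
After iteration 2: a=10, q=-5
After iteration 3: a=9, q=-5
After iteration 4: a=8, q=-5
a <= 8 now holds, so the loop exits after 4 iterations.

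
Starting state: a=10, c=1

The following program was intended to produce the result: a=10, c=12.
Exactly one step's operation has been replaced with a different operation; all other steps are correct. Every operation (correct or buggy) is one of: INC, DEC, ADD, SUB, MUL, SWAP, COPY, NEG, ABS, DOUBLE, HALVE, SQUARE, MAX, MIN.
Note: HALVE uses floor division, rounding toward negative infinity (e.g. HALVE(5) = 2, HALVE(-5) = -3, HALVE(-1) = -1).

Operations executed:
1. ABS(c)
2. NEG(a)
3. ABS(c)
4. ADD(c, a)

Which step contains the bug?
Step 2

Trace with buggy code:
Initial: a=10, c=1
After step 1: a=10, c=1
After step 2: a=-10, c=1
After step 3: a=-10, c=1
After step 4: a=-10, c=-9
Actual final a=-10, c=-9 ≠ expected a=10, c=12.
Step 2 is the only position where a single-operation replacement can produce the expected result.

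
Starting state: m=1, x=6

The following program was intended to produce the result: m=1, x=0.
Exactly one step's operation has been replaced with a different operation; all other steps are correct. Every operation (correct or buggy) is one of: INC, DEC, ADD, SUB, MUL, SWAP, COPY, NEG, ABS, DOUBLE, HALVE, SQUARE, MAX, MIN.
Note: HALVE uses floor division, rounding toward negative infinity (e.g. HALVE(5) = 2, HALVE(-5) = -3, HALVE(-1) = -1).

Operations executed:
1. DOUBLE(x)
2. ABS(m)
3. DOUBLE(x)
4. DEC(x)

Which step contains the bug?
Step 3

Trace with buggy code:
Initial: m=1, x=6
After step 1: m=1, x=12
After step 2: m=1, x=12
After step 3: m=1, x=24
After step 4: m=1, x=23
Actual final m=1, x=23 ≠ expected m=1, x=0.
Step 3 is the only position where a single-operation replacement can produce the expected result.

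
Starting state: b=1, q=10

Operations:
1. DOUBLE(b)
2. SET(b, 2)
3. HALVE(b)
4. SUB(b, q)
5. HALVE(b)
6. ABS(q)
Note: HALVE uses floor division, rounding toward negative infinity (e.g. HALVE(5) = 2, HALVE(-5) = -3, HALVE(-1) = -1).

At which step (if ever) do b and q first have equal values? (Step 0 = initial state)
Never

b and q never become equal during execution.

Comparing values at each step:
Initial: b=1, q=10
After step 1: b=2, q=10
After step 2: b=2, q=10
After step 3: b=1, q=10
After step 4: b=-9, q=10
After step 5: b=-5, q=10
After step 6: b=-5, q=10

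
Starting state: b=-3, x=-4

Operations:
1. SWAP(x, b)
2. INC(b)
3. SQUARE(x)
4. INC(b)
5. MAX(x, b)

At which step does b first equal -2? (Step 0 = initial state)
Step 4

Tracing b:
Initial: b = -3
After step 1: b = -4
After step 2: b = -3
After step 3: b = -3
After step 4: b = -2 ← first occurrence
After step 5: b = -2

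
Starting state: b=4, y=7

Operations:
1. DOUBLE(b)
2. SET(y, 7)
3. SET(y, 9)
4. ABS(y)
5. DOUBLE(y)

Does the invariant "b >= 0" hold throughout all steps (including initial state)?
Yes

The invariant holds at every step.

State at each step:
Initial: b=4, y=7
After step 1: b=8, y=7
After step 2: b=8, y=7
After step 3: b=8, y=9
After step 4: b=8, y=9
After step 5: b=8, y=18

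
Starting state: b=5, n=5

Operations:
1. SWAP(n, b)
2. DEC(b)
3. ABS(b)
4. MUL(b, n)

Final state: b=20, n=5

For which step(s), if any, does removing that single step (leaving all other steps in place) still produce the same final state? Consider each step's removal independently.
Step(s) 1, 3

Testing removal of each single step:
Without step 1: final = b=20, n=5 (same)
Without step 2: final = b=25, n=5 (different)
Without step 3: final = b=20, n=5 (same)
Without step 4: final = b=4, n=5 (different)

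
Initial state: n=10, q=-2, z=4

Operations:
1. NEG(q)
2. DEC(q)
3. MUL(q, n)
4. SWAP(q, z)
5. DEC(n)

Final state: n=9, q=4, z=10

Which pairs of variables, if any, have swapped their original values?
None

Comparing initial and final values:
q: -2 → 4
n: 10 → 9
z: 4 → 10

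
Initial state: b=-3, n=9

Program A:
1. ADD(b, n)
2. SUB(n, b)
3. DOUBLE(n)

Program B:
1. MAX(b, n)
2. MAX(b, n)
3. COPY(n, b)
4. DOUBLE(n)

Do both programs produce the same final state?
No

Program A final state: b=6, n=6
Program B final state: b=9, n=18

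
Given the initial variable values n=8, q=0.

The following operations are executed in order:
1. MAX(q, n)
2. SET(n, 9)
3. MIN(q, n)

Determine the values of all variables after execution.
{n: 9, q: 8}

Step-by-step execution:
Initial: n=8, q=0
After step 1 (MAX(q, n)): n=8, q=8
After step 2 (SET(n, 9)): n=9, q=8
After step 3 (MIN(q, n)): n=9, q=8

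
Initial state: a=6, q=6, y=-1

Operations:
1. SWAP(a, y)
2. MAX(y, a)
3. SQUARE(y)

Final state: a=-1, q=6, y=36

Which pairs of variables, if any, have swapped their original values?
None

Comparing initial and final values:
y: -1 → 36
a: 6 → -1
q: 6 → 6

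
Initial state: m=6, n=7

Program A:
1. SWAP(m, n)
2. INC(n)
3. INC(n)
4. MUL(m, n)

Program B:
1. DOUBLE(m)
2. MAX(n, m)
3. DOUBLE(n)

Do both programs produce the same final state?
No

Program A final state: m=56, n=8
Program B final state: m=12, n=24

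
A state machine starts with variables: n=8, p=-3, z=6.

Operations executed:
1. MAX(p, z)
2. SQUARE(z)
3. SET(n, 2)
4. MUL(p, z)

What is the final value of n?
n = 2

Tracing execution:
Step 1: MAX(p, z) → n = 8
Step 2: SQUARE(z) → n = 8
Step 3: SET(n, 2) → n = 2
Step 4: MUL(p, z) → n = 2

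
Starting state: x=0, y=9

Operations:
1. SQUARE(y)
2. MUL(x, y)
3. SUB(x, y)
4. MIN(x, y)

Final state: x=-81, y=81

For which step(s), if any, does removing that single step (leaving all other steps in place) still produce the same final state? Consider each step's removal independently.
Step(s) 2, 4

Testing removal of each single step:
Without step 1: final = x=-9, y=9 (different)
Without step 2: final = x=-81, y=81 (same)
Without step 3: final = x=0, y=81 (different)
Without step 4: final = x=-81, y=81 (same)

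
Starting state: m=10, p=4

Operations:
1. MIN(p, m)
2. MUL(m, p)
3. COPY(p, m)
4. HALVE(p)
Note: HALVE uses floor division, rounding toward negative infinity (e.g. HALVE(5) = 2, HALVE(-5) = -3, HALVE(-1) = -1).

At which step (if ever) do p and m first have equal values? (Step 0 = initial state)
Step 3

p and m first become equal after step 3.

Comparing values at each step:
Initial: p=4, m=10
After step 1: p=4, m=10
After step 2: p=4, m=40
After step 3: p=40, m=40 ← equal!
After step 4: p=20, m=40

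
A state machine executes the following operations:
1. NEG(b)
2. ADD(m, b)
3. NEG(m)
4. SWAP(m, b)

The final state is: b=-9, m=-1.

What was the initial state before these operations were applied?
b=1, m=10

Working backwards:
Final state: b=-9, m=-1
Before step 4 (SWAP(m, b)): b=-1, m=-9
Before step 3 (NEG(m)): b=-1, m=9
Before step 2 (ADD(m, b)): b=-1, m=10
Before step 1 (NEG(b)): b=1, m=10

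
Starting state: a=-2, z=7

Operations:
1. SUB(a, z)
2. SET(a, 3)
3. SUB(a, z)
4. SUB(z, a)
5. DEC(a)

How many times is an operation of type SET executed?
1

Counting SET operations:
Step 2: SET(a, 3) ← SET
Total: 1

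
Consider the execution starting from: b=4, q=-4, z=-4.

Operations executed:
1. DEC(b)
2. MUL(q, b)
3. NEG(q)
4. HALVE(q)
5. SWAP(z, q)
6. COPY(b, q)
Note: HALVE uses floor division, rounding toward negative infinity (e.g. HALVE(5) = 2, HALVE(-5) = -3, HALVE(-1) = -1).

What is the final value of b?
b = -4

Tracing execution:
Step 1: DEC(b) → b = 3
Step 2: MUL(q, b) → b = 3
Step 3: NEG(q) → b = 3
Step 4: HALVE(q) → b = 3
Step 5: SWAP(z, q) → b = 3
Step 6: COPY(b, q) → b = -4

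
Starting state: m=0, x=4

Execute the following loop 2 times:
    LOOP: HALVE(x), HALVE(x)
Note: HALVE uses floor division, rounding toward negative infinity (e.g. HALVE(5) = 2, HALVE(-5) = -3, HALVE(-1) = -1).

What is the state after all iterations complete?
m=0, x=0

Iteration trace:
Start: m=0, x=4
After iteration 1: m=0, x=1
After iteration 2: m=0, x=0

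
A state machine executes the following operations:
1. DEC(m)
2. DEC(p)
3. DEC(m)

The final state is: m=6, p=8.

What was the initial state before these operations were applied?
m=8, p=9

Working backwards:
Final state: m=6, p=8
Before step 3 (DEC(m)): m=7, p=8
Before step 2 (DEC(p)): m=7, p=9
Before step 1 (DEC(m)): m=8, p=9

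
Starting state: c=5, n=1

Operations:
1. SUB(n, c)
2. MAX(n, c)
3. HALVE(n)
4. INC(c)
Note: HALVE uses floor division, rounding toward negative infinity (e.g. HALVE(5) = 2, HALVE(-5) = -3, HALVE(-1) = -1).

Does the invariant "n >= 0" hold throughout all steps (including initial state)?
No, violated after step 1

The invariant is violated after step 1.

State at each step:
Initial: c=5, n=1
After step 1: c=5, n=-4
After step 2: c=5, n=5
After step 3: c=5, n=2
After step 4: c=6, n=2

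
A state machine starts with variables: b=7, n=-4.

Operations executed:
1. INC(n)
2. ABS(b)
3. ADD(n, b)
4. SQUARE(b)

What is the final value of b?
b = 49

Tracing execution:
Step 1: INC(n) → b = 7
Step 2: ABS(b) → b = 7
Step 3: ADD(n, b) → b = 7
Step 4: SQUARE(b) → b = 49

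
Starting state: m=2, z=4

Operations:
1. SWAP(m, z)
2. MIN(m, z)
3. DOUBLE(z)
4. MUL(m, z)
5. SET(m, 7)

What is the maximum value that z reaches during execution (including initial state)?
4

Values of z at each step:
Initial: z = 4 ← maximum
After step 1: z = 2
After step 2: z = 2
After step 3: z = 4
After step 4: z = 4
After step 5: z = 4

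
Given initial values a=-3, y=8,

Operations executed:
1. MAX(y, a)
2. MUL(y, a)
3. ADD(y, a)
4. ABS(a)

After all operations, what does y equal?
y = -27

Tracing execution:
Step 1: MAX(y, a) → y = 8
Step 2: MUL(y, a) → y = -24
Step 3: ADD(y, a) → y = -27
Step 4: ABS(a) → y = -27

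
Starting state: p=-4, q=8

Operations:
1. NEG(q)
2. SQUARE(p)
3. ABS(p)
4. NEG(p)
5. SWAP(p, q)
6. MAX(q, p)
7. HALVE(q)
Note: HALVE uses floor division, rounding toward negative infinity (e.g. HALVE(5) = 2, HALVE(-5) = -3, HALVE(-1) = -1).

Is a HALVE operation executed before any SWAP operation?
No

First HALVE: step 7
First SWAP: step 5
Since 7 > 5, SWAP comes first.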